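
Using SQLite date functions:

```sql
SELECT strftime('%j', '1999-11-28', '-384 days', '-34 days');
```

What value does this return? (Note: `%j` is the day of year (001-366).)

279

First apply '-384 days', '-34 days': 1999-11-28 → 1998-10-06.
Day-of-year for 1998-10-06: days since 1998-01-01 inclusive = 279, zero-padded to 279.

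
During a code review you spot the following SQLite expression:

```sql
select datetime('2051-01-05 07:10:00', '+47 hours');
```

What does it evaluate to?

+47 hours from 2051-01-05 07:10:00 is 2051-01-07 06:10:00 (crosses midnight).

2051-01-07 06:10:00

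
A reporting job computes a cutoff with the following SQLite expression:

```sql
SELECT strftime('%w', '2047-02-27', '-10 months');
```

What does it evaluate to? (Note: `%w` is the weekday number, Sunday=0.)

5

First apply '-10 months': 2047-02-27 → 2046-04-27.
2046-04-27 is a Friday; with Sunday=0 that is 5.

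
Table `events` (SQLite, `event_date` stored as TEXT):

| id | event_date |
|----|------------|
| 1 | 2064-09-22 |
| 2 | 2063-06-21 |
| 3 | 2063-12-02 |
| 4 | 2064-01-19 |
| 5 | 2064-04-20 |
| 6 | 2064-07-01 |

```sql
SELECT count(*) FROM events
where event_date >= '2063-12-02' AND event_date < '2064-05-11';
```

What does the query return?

3

Rows in [2063-12-02, 2064-05-11): 2063-12-02, 2064-01-19, 2064-04-20 → 3 rows.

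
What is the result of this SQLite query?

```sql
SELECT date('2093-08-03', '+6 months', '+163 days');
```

Adding +6 months to 2093-08-03 gives 2094-02-03.
Applying '+163 days' to 2094-02-03: counting 163 days forward gives 2094-07-16.

2094-07-16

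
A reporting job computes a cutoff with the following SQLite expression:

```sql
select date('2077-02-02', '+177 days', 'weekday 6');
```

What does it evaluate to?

2077-07-31

Applying '+177 days' to 2077-02-02: counting 177 days forward gives 2077-07-29.
`weekday 6` advances to the next Saturday; 2077-07-29 is a Thursday, so it moves forward to 2077-07-31.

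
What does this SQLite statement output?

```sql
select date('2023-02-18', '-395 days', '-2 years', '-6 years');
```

Applying '-395 days' to 2023-02-18: counting 395 days back gives 2022-01-19.
Adding -2 years to 2022-01-19 gives 2020-01-19.
Adding -6 years to 2020-01-19 gives 2014-01-19.

2014-01-19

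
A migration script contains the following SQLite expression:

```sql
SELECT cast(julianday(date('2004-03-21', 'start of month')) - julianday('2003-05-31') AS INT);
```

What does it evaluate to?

275

`start of month` rewinds 2004-03-21 to 2004-03-01.
0 days remain in May 2003 after the 31st (31 − 31).
Full months from June 2003 through February 2004 contribute their day counts.
Then 1 day into March 2004.
Total: 0 + 30 + 31 + 31 + 30 + 31 + 30 + 31 + 31 + 29 + 1 = 275.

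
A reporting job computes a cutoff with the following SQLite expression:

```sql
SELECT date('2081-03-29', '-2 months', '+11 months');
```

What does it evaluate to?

2081-12-29

Adding -2 months to 2081-03-29 gives 2081-01-29.
Adding +11 months to 2081-01-29 gives 2081-12-29.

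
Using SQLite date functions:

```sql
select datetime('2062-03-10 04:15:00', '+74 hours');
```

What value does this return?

2062-03-13 06:15:00

+74 hours from 2062-03-10 04:15:00 is 2062-03-13 06:15:00 (crosses midnight).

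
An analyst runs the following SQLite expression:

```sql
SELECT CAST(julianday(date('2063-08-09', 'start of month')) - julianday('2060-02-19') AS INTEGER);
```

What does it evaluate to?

`start of month` rewinds 2063-08-09 to 2063-08-01.
10 days remain in February 2060 after the 19th (29 − 19).
Full months from March 2060 through July 2063 contribute their day counts.
Then 1 day into August 2063.
Total: 10 + 31 + 30 + 31 + 30 + 31 + 31 + 30 + 31 + 30 + 31 + 31 + 28 + 31 + 30 + 31 + 30 + 31 + 31 + 30 + 31 + 30 + 31 + 31 + 28 + 31 + 30 + 31 + 30 + 31 + 31 + 30 + 31 + 30 + 31 + 31 + 28 + 31 + 30 + 31 + 30 + 31 + 1 = 1259.

1259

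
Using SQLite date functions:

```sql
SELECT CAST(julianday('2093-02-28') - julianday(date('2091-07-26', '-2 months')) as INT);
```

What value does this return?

Adding -2 months to 2091-07-26 gives 2091-05-26.
5 days remain in May 2091 after the 26th (31 − 26).
Full months from June 2091 through January 2093 contribute their day counts.
Then 28 days into February 2093.
Total: 5 + 30 + 31 + 31 + 30 + 31 + 30 + 31 + 31 + 29 + 31 + 30 + 31 + 30 + 31 + 31 + 30 + 31 + 30 + 31 + 31 + 28 = 644.

644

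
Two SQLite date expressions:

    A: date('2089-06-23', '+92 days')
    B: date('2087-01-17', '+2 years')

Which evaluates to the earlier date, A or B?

B

A = 2089-09-23.
B = 2089-01-17.
B is earlier.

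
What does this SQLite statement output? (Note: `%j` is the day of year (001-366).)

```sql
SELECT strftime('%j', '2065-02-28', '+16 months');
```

First apply '+16 months': 2065-02-28 → 2066-06-28.
Day-of-year for 2066-06-28: days since 2066-01-01 inclusive = 179, zero-padded to 179.

179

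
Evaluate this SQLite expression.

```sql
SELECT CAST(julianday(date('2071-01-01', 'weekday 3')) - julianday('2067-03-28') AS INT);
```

`weekday 3` advances to the next Wednesday; 2071-01-01 is a Thursday, so it moves forward to 2071-01-07.
3 days remain in March 2067 after the 28th (31 − 28).
Full months from April 2067 through December 2070 contribute their day counts.
Then 7 days into January 2071.
Total: 3 + 30 + 31 + 30 + 31 + 31 + 30 + 31 + 30 + 31 + 31 + 29 + 31 + 30 + 31 + 30 + 31 + 31 + 30 + 31 + 30 + 31 + 31 + 28 + 31 + 30 + 31 + 30 + 31 + 31 + 30 + 31 + 30 + 31 + 31 + 28 + 31 + 30 + 31 + 30 + 31 + 31 + 30 + 31 + 30 + 31 + 7 = 1381.

1381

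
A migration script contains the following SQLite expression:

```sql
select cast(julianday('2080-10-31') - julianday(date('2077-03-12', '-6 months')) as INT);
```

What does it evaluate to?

Adding -6 months to 2077-03-12 gives 2076-09-12.
18 days remain in September 2076 after the 12th (30 − 12).
Full months from October 2076 through September 2080 contribute their day counts.
Then 31 days into October 2080.
Total: 18 + 31 + 30 + 31 + 31 + 28 + 31 + 30 + 31 + 30 + 31 + 31 + 30 + 31 + 30 + 31 + 31 + 28 + 31 + 30 + 31 + 30 + 31 + 31 + 30 + 31 + 30 + 31 + 31 + 28 + 31 + 30 + 31 + 30 + 31 + 31 + 30 + 31 + 30 + 31 + 31 + 29 + 31 + 30 + 31 + 30 + 31 + 31 + 30 + 31 = 1510.

1510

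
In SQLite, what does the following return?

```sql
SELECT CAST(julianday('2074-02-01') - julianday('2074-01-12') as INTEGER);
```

19 days remain in January 2074 after the 12th (31 − 12).
Then 1 day into February 2074.
Total: 19 + 1 = 20.

20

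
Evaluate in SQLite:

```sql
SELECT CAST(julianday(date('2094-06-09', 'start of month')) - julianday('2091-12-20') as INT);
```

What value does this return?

`start of month` rewinds 2094-06-09 to 2094-06-01.
11 days remain in December 2091 after the 20th (31 − 20).
Full months from January 2092 through May 2094 contribute their day counts.
Then 1 day into June 2094.
Total: 11 + 31 + 29 + 31 + 30 + 31 + 30 + 31 + 31 + 30 + 31 + 30 + 31 + 31 + 28 + 31 + 30 + 31 + 30 + 31 + 31 + 30 + 31 + 30 + 31 + 31 + 28 + 31 + 30 + 31 + 1 = 894.

894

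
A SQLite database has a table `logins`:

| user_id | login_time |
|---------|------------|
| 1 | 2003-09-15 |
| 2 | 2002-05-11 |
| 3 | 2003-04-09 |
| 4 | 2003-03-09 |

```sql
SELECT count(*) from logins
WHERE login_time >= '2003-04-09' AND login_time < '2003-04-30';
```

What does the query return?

Rows in [2003-04-09, 2003-04-30): 2003-04-09 → 1 row.

1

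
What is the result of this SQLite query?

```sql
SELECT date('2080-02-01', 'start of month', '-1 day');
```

`start of month` rewinds 2080-02-01 to 2080-02-01.
Going back 1 day from 2080-02-01 reaches 2080-01-31 (last day of January, 31 days).

2080-01-31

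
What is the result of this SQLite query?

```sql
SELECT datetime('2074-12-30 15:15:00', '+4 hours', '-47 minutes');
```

+4 hours from 2074-12-30 15:15:00 is 2074-12-30 19:15:00.
-47 minutes from 2074-12-30 19:15:00 is 2074-12-30 18:28:00.

2074-12-30 18:28:00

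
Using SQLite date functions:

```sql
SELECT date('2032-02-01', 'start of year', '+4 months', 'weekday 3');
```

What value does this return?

2032-05-05

`start of year` rewinds 2032-02-01 to 2032-01-01.
Adding +4 months to 2032-01-01 gives 2032-05-01.
`weekday 3` advances to the next Wednesday; 2032-05-01 is a Saturday, so it moves forward to 2032-05-05.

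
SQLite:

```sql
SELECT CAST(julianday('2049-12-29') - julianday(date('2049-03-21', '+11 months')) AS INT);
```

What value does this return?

-54

Adding +11 months to 2049-03-21 gives 2050-02-21.
2 days remain in December 2049 after the 29th (31 − 29).
January 2050: 31 days.
Then 21 days into February 2050.
Total: 2 + 31 + 21 = 54.
The subtraction is earlier − later, so the result is −54 → -54.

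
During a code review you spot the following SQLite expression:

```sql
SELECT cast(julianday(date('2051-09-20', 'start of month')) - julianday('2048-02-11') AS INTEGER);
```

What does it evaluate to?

1298

`start of month` rewinds 2051-09-20 to 2051-09-01.
18 days remain in February 2048 after the 11th (29 − 11).
Full months from March 2048 through August 2051 contribute their day counts.
Then 1 day into September 2051.
Total: 18 + 31 + 30 + 31 + 30 + 31 + 31 + 30 + 31 + 30 + 31 + 31 + 28 + 31 + 30 + 31 + 30 + 31 + 31 + 30 + 31 + 30 + 31 + 31 + 28 + 31 + 30 + 31 + 30 + 31 + 31 + 30 + 31 + 30 + 31 + 31 + 28 + 31 + 30 + 31 + 30 + 31 + 31 + 1 = 1298.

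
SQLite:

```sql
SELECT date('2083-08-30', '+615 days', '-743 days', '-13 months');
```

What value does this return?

Applying '+615 days' to 2083-08-30: counting 615 days forward gives 2085-05-06.
Applying '-743 days' to 2085-05-06: counting 743 days back gives 2083-04-24.
Adding -13 months to 2083-04-24 gives 2082-03-24.

2082-03-24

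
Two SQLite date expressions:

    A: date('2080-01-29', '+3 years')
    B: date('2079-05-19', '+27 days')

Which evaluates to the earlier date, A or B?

A = 2083-01-29.
B = 2079-06-15.
B is earlier.

B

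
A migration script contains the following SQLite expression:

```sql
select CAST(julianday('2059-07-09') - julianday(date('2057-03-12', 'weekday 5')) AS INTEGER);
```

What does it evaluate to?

845

`weekday 5` advances to the next Friday; 2057-03-12 is a Monday, so it moves forward to 2057-03-16.
15 days remain in March 2057 after the 16th (31 − 16).
Full months from April 2057 through June 2059 contribute their day counts.
Then 9 days into July 2059.
Total: 15 + 30 + 31 + 30 + 31 + 31 + 30 + 31 + 30 + 31 + 31 + 28 + 31 + 30 + 31 + 30 + 31 + 31 + 30 + 31 + 30 + 31 + 31 + 28 + 31 + 30 + 31 + 30 + 9 = 845.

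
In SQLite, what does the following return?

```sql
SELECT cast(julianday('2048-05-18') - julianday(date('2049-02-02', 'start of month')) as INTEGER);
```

`start of month` rewinds 2049-02-02 to 2049-02-01.
13 days remain in May 2048 after the 18th (31 − 18).
Full months from June 2048 through January 2049 contribute their day counts.
Then 1 day into February 2049.
Total: 13 + 30 + 31 + 31 + 30 + 31 + 30 + 31 + 31 + 1 = 259.
The subtraction is earlier − later, so the result is −259 → -259.

-259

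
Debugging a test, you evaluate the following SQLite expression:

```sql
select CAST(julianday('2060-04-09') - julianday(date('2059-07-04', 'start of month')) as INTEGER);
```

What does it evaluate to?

283

`start of month` rewinds 2059-07-04 to 2059-07-01.
30 days remain in July 2059 after the 1st (31 − 1).
Full months from August 2059 through March 2060 contribute their day counts.
Then 9 days into April 2060.
Total: 30 + 31 + 30 + 31 + 30 + 31 + 31 + 29 + 31 + 9 = 283.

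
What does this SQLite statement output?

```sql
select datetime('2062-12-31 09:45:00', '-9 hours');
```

-9 hours from 2062-12-31 09:45:00 is 2062-12-31 00:45:00.

2062-12-31 00:45:00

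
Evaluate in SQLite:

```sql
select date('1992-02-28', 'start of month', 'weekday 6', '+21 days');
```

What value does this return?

`start of month` rewinds 1992-02-28 to 1992-02-01.
`weekday 6` advances to the next Saturday; 1992-02-01 is already a Saturday, so it stays at 1992-02-01.
Advancing 21 more days within February lands on 1992-02-22.

1992-02-22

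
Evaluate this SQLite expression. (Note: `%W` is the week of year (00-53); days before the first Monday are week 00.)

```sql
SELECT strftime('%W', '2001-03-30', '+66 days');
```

23

First apply '+66 days': 2001-03-30 → 2001-06-04.
2001-06-04 is a Monday. SQLite's %W counts Mondays since the year started; the result is 23.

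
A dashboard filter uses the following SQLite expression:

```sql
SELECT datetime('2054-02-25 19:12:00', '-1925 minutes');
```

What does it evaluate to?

1925 minutes = 32h 5m; -1925 minutes from 2054-02-25 19:12:00 is 2054-02-24 11:07:00 (crosses midnight).

2054-02-24 11:07:00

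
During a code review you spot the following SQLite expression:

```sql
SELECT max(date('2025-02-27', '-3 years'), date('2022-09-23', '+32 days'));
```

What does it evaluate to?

date('2025-02-27', '-3 years') → 2022-02-27.
date('2022-09-23', '+32 days') → 2022-10-25.
Later of the two is 2022-10-25.

2022-10-25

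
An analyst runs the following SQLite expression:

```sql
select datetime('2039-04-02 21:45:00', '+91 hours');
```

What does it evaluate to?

+91 hours from 2039-04-02 21:45:00 is 2039-04-06 16:45:00 (crosses midnight).

2039-04-06 16:45:00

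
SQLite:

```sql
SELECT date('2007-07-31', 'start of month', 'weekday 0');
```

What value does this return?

2007-07-01

`start of month` rewinds 2007-07-31 to 2007-07-01.
`weekday 0` advances to the next Sunday; 2007-07-01 is already a Sunday, so it stays at 2007-07-01.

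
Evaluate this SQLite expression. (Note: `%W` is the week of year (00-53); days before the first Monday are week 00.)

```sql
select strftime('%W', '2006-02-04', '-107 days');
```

First apply '-107 days': 2006-02-04 → 2005-10-20.
2005-10-20 is a Thursday. SQLite's %W counts Mondays since the year started; the result is 42.

42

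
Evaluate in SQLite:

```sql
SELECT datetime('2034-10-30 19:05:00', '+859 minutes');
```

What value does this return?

859 minutes = 14h 19m; +859 minutes from 2034-10-30 19:05:00 is 2034-10-31 09:24:00 (crosses midnight).

2034-10-31 09:24:00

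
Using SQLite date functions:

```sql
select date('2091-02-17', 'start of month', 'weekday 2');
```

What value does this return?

2091-02-06

`start of month` rewinds 2091-02-17 to 2091-02-01.
`weekday 2` advances to the next Tuesday; 2091-02-01 is a Thursday, so it moves forward to 2091-02-06.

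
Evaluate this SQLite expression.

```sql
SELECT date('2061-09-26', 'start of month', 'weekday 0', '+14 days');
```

`start of month` rewinds 2061-09-26 to 2061-09-01.
`weekday 0` advances to the next Sunday; 2061-09-01 is a Thursday, so it moves forward to 2061-09-04.
Advancing 14 more days within September lands on 2061-09-18.

2061-09-18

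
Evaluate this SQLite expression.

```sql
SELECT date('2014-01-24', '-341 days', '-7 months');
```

2012-07-17

Applying '-341 days' to 2014-01-24: counting 341 days back gives 2013-02-17.
Adding -7 months to 2013-02-17 gives 2012-07-17.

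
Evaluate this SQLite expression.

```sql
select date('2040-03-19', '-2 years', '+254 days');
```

2038-11-28

Adding -2 years to 2040-03-19 gives 2038-03-19.
Applying '+254 days' to 2038-03-19: counting 254 days forward gives 2038-11-28.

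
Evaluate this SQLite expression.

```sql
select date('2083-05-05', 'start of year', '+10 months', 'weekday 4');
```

2083-11-04

`start of year` rewinds 2083-05-05 to 2083-01-01.
Adding +10 months to 2083-01-01 gives 2083-11-01.
`weekday 4` advances to the next Thursday; 2083-11-01 is a Monday, so it moves forward to 2083-11-04.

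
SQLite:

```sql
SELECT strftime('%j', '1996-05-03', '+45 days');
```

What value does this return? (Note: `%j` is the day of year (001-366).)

First apply '+45 days': 1996-05-03 → 1996-06-17.
Day-of-year for 1996-06-17: days since 1996-01-01 inclusive = 169, zero-padded to 169.

169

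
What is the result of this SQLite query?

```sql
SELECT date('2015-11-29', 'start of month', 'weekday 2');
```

2015-11-03

`start of month` rewinds 2015-11-29 to 2015-11-01.
`weekday 2` advances to the next Tuesday; 2015-11-01 is a Sunday, so it moves forward to 2015-11-03.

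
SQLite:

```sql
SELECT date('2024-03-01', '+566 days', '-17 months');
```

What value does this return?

2024-04-18

Applying '+566 days' to 2024-03-01: counting 566 days forward gives 2025-09-18.
Adding -17 months to 2025-09-18 gives 2024-04-18.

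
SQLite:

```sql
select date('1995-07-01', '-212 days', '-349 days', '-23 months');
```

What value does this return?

Applying '-212 days' to 1995-07-01: counting 212 days back gives 1994-12-01.
Applying '-349 days' to 1994-12-01: counting 349 days back gives 1993-12-17.
Adding -23 months to 1993-12-17 gives 1992-01-17.

1992-01-17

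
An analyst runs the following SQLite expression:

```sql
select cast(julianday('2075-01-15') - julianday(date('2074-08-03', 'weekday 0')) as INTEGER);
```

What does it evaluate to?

`weekday 0` advances to the next Sunday; 2074-08-03 is a Friday, so it moves forward to 2074-08-05.
26 days remain in August 2074 after the 5th (31 − 5).
September 2074: 30 days.
October 2074: 31 days.
November 2074: 30 days.
December 2074: 31 days.
Then 15 days into January 2075.
Total: 26 + 30 + 31 + 30 + 31 + 15 = 163.

163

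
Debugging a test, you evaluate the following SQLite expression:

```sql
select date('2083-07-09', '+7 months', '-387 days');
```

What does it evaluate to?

Adding +7 months to 2083-07-09 gives 2084-02-09.
Applying '-387 days' to 2084-02-09: counting 387 days back gives 2083-01-18.

2083-01-18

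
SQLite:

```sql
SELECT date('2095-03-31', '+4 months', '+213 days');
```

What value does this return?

Adding +4 months to 2095-03-31 gives 2095-07-31.
Applying '+213 days' to 2095-07-31: counting 213 days forward gives 2096-02-29.

2096-02-29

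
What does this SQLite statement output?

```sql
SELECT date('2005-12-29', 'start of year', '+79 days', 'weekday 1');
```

2005-03-21

`start of year` rewinds 2005-12-29 to 2005-01-01.
Applying '+79 days' to 2005-01-01: counting 79 days forward gives 2005-03-21.
`weekday 1` advances to the next Monday; 2005-03-21 is already a Monday, so it stays at 2005-03-21.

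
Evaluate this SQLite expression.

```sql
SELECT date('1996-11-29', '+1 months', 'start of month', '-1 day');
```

1996-11-30

Adding +1 month to 1996-11-29 gives 1996-12-29.
`start of month` rewinds 1996-12-29 to 1996-12-01.
Going back 1 day from 1996-12-01 reaches 1996-11-30 (last day of November, 30 days).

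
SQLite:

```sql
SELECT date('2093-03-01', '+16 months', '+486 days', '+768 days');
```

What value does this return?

Adding +16 months to 2093-03-01 gives 2094-07-01.
Applying '+486 days' to 2094-07-01: counting 486 days forward gives 2095-10-30.
Applying '+768 days' to 2095-10-30: counting 768 days forward gives 2097-12-06.

2097-12-06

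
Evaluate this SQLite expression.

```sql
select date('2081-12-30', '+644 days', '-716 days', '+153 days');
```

2082-03-21

Applying '+644 days' to 2081-12-30: counting 644 days forward gives 2083-10-05.
Applying '-716 days' to 2083-10-05: counting 716 days back gives 2081-10-19.
Applying '+153 days' to 2081-10-19: counting 153 days forward gives 2082-03-21.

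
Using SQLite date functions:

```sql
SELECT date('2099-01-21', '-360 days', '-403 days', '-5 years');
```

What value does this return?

Applying '-360 days' to 2099-01-21: counting 360 days back gives 2098-01-26.
Applying '-403 days' to 2098-01-26: counting 403 days back gives 2096-12-19.
Adding -5 years to 2096-12-19 gives 2091-12-19.

2091-12-19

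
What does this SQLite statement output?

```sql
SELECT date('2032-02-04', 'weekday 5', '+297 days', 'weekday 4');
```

`weekday 5` advances to the next Friday; 2032-02-04 is a Wednesday, so it moves forward to 2032-02-06.
Applying '+297 days' to 2032-02-06: counting 297 days forward gives 2032-11-29.
`weekday 4` advances to the next Thursday; 2032-11-29 is a Monday, so it moves forward to 2032-12-02.

2032-12-02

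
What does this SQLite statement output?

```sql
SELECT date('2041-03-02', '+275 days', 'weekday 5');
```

2041-12-06

Applying '+275 days' to 2041-03-02: counting 275 days forward gives 2041-12-02.
`weekday 5` advances to the next Friday; 2041-12-02 is a Monday, so it moves forward to 2041-12-06.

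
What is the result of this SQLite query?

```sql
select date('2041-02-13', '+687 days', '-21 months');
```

Applying '+687 days' to 2041-02-13: counting 687 days forward gives 2043-01-01.
Adding -21 months to 2043-01-01 gives 2041-04-01.

2041-04-01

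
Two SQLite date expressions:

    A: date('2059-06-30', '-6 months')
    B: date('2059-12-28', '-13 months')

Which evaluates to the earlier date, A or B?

B

A = 2058-12-30.
B = 2058-11-28.
B is earlier.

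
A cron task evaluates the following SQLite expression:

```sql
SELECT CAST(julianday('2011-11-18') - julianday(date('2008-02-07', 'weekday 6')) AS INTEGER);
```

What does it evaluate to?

`weekday 6` advances to the next Saturday; 2008-02-07 is a Thursday, so it moves forward to 2008-02-09.
20 days remain in February 2008 after the 9th (29 − 9).
Full months from March 2008 through October 2011 contribute their day counts.
Then 18 days into November 2011.
Total: 20 + 31 + 30 + 31 + 30 + 31 + 31 + 30 + 31 + 30 + 31 + 31 + 28 + 31 + 30 + 31 + 30 + 31 + 31 + 30 + 31 + 30 + 31 + 31 + 28 + 31 + 30 + 31 + 30 + 31 + 31 + 30 + 31 + 30 + 31 + 31 + 28 + 31 + 30 + 31 + 30 + 31 + 31 + 30 + 31 + 18 = 1378.

1378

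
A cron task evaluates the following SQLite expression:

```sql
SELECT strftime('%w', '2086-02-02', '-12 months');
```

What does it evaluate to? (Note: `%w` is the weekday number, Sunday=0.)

5

First apply '-12 months': 2086-02-02 → 2085-02-02.
2085-02-02 is a Friday; with Sunday=0 that is 5.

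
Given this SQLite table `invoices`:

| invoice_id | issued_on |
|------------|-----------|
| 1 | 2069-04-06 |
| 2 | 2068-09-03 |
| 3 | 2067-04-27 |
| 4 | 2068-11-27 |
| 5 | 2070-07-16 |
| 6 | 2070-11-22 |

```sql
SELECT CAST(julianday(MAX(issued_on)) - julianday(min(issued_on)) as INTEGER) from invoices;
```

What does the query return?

1305

MIN = 2067-04-27, MAX = 2070-11-22.
3 days remain in April 2067 after the 27th (30 − 27).
Full months from May 2067 through October 2070 contribute their day counts.
Then 22 days into November 2070.
Total: 3 + 31 + 30 + 31 + 31 + 30 + 31 + 30 + 31 + 31 + 29 + 31 + 30 + 31 + 30 + 31 + 31 + 30 + 31 + 30 + 31 + 31 + 28 + 31 + 30 + 31 + 30 + 31 + 31 + 30 + 31 + 30 + 31 + 31 + 28 + 31 + 30 + 31 + 30 + 31 + 31 + 30 + 31 + 22 = 1305.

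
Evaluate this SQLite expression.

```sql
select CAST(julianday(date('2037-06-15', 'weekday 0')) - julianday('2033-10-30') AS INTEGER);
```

`weekday 0` advances to the next Sunday; 2037-06-15 is a Monday, so it moves forward to 2037-06-21.
1 day remains in October 2033 after the 30th (31 − 30).
Full months from November 2033 through May 2037 contribute their day counts.
Then 21 days into June 2037.
Total: 1 + 30 + 31 + 31 + 28 + 31 + 30 + 31 + 30 + 31 + 31 + 30 + 31 + 30 + 31 + 31 + 28 + 31 + 30 + 31 + 30 + 31 + 31 + 30 + 31 + 30 + 31 + 31 + 29 + 31 + 30 + 31 + 30 + 31 + 31 + 30 + 31 + 30 + 31 + 31 + 28 + 31 + 30 + 31 + 21 = 1330.

1330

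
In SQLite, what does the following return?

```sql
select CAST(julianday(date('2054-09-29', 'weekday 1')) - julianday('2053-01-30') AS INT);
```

613

`weekday 1` advances to the next Monday; 2054-09-29 is a Tuesday, so it moves forward to 2054-10-05.
1 day remains in January 2053 after the 30th (31 − 30).
Full months from February 2053 through September 2054 contribute their day counts.
Then 5 days into October 2054.
Total: 1 + 28 + 31 + 30 + 31 + 30 + 31 + 31 + 30 + 31 + 30 + 31 + 31 + 28 + 31 + 30 + 31 + 30 + 31 + 31 + 30 + 5 = 613.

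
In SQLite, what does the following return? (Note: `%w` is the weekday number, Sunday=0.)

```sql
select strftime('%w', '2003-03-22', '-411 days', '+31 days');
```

First apply '-411 days', '+31 days': 2003-03-22 → 2002-03-07.
2002-03-07 is a Thursday; with Sunday=0 that is 4.

4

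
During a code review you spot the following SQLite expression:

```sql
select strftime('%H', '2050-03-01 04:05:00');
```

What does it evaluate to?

`%H` extracts the 2-digit hour (00-23): 04.

04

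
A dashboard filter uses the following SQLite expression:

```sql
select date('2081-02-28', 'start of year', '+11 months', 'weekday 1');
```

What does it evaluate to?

2081-12-01

`start of year` rewinds 2081-02-28 to 2081-01-01.
Adding +11 months to 2081-01-01 gives 2081-12-01.
`weekday 1` advances to the next Monday; 2081-12-01 is already a Monday, so it stays at 2081-12-01.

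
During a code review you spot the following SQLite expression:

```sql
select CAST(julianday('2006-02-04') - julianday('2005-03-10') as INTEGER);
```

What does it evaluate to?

331

21 days remain in March 2005 after the 10th (31 − 10).
Full months from April 2005 through January 2006 contribute their day counts.
Then 4 days into February 2006.
Total: 21 + 30 + 31 + 30 + 31 + 31 + 30 + 31 + 30 + 31 + 31 + 4 = 331.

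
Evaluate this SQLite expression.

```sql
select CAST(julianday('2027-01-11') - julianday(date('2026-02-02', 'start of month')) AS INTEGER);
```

344

`start of month` rewinds 2026-02-02 to 2026-02-01.
27 days remain in February 2026 after the 1st (28 − 1).
Full months from March 2026 through December 2026 contribute their day counts.
Then 11 days into January 2027.
Total: 27 + 31 + 30 + 31 + 30 + 31 + 31 + 30 + 31 + 30 + 31 + 11 = 344.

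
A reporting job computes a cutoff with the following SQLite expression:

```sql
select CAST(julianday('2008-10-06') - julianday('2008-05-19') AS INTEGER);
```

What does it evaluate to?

12 days remain in May 2008 after the 19th (31 − 19).
June 2008: 30 days.
July 2008: 31 days.
August 2008: 31 days.
September 2008: 30 days.
Then 6 days into October 2008.
Total: 12 + 30 + 31 + 31 + 30 + 6 = 140.

140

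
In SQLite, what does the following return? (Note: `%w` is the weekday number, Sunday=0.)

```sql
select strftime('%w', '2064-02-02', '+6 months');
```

6

First apply '+6 months': 2064-02-02 → 2064-08-02.
2064-08-02 is a Saturday; with Sunday=0 that is 6.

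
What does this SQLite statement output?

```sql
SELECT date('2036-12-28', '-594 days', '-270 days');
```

Applying '-594 days' to 2036-12-28: counting 594 days back gives 2035-05-14.
Applying '-270 days' to 2035-05-14: counting 270 days back gives 2034-08-17.

2034-08-17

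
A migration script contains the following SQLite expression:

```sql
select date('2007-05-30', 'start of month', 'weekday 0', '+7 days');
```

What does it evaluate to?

`start of month` rewinds 2007-05-30 to 2007-05-01.
`weekday 0` advances to the next Sunday; 2007-05-01 is a Tuesday, so it moves forward to 2007-05-06.
Advancing 7 more days within May lands on 2007-05-13.

2007-05-13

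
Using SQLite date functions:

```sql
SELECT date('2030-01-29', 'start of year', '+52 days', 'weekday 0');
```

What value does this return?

2030-02-24

`start of year` rewinds 2030-01-29 to 2030-01-01.
Applying '+52 days' to 2030-01-01: counting 52 days forward gives 2030-02-22.
`weekday 0` advances to the next Sunday; 2030-02-22 is a Friday, so it moves forward to 2030-02-24.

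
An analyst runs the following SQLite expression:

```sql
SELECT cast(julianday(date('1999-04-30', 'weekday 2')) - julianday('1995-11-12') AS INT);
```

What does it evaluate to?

1269

`weekday 2` advances to the next Tuesday; 1999-04-30 is a Friday, so it moves forward to 1999-05-04.
18 days remain in November 1995 after the 12th (30 − 12).
Full months from December 1995 through April 1999 contribute their day counts.
Then 4 days into May 1999.
Total: 18 + 31 + 31 + 29 + 31 + 30 + 31 + 30 + 31 + 31 + 30 + 31 + 30 + 31 + 31 + 28 + 31 + 30 + 31 + 30 + 31 + 31 + 30 + 31 + 30 + 31 + 31 + 28 + 31 + 30 + 31 + 30 + 31 + 31 + 30 + 31 + 30 + 31 + 31 + 28 + 31 + 30 + 4 = 1269.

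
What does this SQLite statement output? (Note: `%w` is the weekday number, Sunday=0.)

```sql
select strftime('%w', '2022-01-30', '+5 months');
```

First apply '+5 months': 2022-01-30 → 2022-06-30.
2022-06-30 is a Thursday; with Sunday=0 that is 4.

4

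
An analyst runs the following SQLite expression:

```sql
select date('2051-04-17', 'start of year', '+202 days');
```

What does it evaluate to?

2051-07-22

`start of year` rewinds 2051-04-17 to 2051-01-01.
Applying '+202 days' to 2051-01-01: counting 202 days forward gives 2051-07-22.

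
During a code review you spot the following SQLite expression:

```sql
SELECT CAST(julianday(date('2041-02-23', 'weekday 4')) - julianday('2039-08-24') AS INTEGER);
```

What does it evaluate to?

`weekday 4` advances to the next Thursday; 2041-02-23 is a Saturday, so it moves forward to 2041-02-28.
7 days remain in August 2039 after the 24th (31 − 24).
Full months from September 2039 through January 2041 contribute their day counts.
Then 28 days into February 2041.
Total: 7 + 30 + 31 + 30 + 31 + 31 + 29 + 31 + 30 + 31 + 30 + 31 + 31 + 30 + 31 + 30 + 31 + 31 + 28 = 554.

554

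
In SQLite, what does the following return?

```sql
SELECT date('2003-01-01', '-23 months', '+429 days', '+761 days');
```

2004-05-06

Adding -23 months to 2003-01-01 gives 2001-02-01.
Applying '+429 days' to 2001-02-01: counting 429 days forward gives 2002-04-06.
Applying '+761 days' to 2002-04-06: counting 761 days forward gives 2004-05-06.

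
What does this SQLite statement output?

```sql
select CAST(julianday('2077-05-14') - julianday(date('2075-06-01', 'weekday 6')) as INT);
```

`weekday 6` advances to the next Saturday; 2075-06-01 is already a Saturday, so it stays at 2075-06-01.
29 days remain in June 2075 after the 1st (30 − 1).
Full months from July 2075 through April 2077 contribute their day counts.
Then 14 days into May 2077.
Total: 29 + 31 + 31 + 30 + 31 + 30 + 31 + 31 + 29 + 31 + 30 + 31 + 30 + 31 + 31 + 30 + 31 + 30 + 31 + 31 + 28 + 31 + 30 + 14 = 713.

713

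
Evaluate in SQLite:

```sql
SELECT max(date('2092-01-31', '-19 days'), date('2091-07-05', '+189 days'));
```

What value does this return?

date('2092-01-31', '-19 days') → 2092-01-12.
date('2091-07-05', '+189 days') → 2092-01-10.
Later of the two is 2092-01-12.

2092-01-12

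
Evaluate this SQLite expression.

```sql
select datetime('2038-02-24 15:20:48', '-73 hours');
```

2038-02-21 14:20:48

-73 hours from 2038-02-24 15:20:48 is 2038-02-21 14:20:48 (crosses midnight).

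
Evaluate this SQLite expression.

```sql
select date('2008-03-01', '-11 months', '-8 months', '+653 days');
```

2008-05-15

Adding -11 months to 2008-03-01 gives 2007-04-01.
Adding -8 months to 2007-04-01 gives 2006-08-01.
Applying '+653 days' to 2006-08-01: counting 653 days forward gives 2008-05-15.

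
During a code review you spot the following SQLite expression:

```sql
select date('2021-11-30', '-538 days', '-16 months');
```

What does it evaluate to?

Applying '-538 days' to 2021-11-30: counting 538 days back gives 2020-06-10.
Adding -16 months to 2020-06-10 gives 2019-02-10.

2019-02-10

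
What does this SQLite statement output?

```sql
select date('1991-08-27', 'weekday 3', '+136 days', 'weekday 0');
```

1992-01-12

`weekday 3` advances to the next Wednesday; 1991-08-27 is a Tuesday, so it moves forward to 1991-08-28.
Applying '+136 days' to 1991-08-28: counting 136 days forward gives 1992-01-11.
`weekday 0` advances to the next Sunday; 1992-01-11 is a Saturday, so it moves forward to 1992-01-12.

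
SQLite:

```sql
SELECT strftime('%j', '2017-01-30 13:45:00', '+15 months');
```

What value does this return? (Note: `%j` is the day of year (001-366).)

120

First apply '+15 months': 2017-01-30 13:45:00 → 2018-04-30 13:45:00.
Day-of-year for 2018-04-30: days since 2018-01-01 inclusive = 120, zero-padded to 120.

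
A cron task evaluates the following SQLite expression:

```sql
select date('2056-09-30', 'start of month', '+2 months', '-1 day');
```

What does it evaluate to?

`start of month` rewinds 2056-09-30 to 2056-09-01.
Adding +2 months to 2056-09-01 gives 2056-11-01.
Going back 1 day from 2056-11-01 reaches 2056-10-31 (last day of October, 31 days).

2056-10-31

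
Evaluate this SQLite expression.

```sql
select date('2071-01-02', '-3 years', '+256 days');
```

Adding -3 years to 2071-01-02 gives 2068-01-02.
Applying '+256 days' to 2068-01-02: counting 256 days forward gives 2068-09-14.

2068-09-14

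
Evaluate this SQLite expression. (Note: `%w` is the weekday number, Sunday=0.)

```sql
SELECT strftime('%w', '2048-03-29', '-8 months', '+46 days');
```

First apply '-8 months', '+46 days': 2048-03-29 → 2047-09-13.
2047-09-13 is a Friday; with Sunday=0 that is 5.

5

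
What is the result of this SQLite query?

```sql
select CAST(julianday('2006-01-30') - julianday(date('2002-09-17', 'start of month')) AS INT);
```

`start of month` rewinds 2002-09-17 to 2002-09-01.
29 days remain in September 2002 after the 1st (30 − 1).
Full months from October 2002 through December 2005 contribute their day counts.
Then 30 days into January 2006.
Total: 29 + 31 + 30 + 31 + 31 + 28 + 31 + 30 + 31 + 30 + 31 + 31 + 30 + 31 + 30 + 31 + 31 + 29 + 31 + 30 + 31 + 30 + 31 + 31 + 30 + 31 + 30 + 31 + 31 + 28 + 31 + 30 + 31 + 30 + 31 + 31 + 30 + 31 + 30 + 31 + 30 = 1247.

1247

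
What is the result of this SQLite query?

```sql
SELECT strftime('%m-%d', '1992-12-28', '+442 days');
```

First apply '+442 days': 1992-12-28 → 1994-03-15.
`%m-%d` extracts the month-day: 03-15.

03-15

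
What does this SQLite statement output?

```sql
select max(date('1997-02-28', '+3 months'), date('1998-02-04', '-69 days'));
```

date('1997-02-28', '+3 months') → 1997-05-28.
date('1998-02-04', '-69 days') → 1997-11-27.
Later of the two is 1997-11-27.

1997-11-27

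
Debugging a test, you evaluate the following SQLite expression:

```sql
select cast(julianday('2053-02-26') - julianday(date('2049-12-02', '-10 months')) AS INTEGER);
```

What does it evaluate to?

Adding -10 months to 2049-12-02 gives 2049-02-02.
26 days remain in February 2049 after the 2nd (28 − 2).
Full months from March 2049 through January 2053 contribute their day counts.
Then 26 days into February 2053.
Total: 26 + 31 + 30 + 31 + 30 + 31 + 31 + 30 + 31 + 30 + 31 + 31 + 28 + 31 + 30 + 31 + 30 + 31 + 31 + 30 + 31 + 30 + 31 + 31 + 28 + 31 + 30 + 31 + 30 + 31 + 31 + 30 + 31 + 30 + 31 + 31 + 29 + 31 + 30 + 31 + 30 + 31 + 31 + 30 + 31 + 30 + 31 + 31 + 26 = 1485.

1485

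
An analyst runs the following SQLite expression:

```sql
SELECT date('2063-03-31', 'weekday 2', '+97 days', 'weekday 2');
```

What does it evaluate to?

`weekday 2` advances to the next Tuesday; 2063-03-31 is a Saturday, so it moves forward to 2063-04-03.
Applying '+97 days' to 2063-04-03: counting 97 days forward gives 2063-07-09.
`weekday 2` advances to the next Tuesday; 2063-07-09 is a Monday, so it moves forward to 2063-07-10.

2063-07-10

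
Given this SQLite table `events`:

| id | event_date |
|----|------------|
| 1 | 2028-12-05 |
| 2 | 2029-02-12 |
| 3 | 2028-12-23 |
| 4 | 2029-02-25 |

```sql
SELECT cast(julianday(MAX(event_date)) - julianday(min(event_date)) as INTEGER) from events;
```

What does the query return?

MIN = 2028-12-05, MAX = 2029-02-25.
26 days remain in December 2028 after the 5th (31 − 5).
January 2029: 31 days.
Then 25 days into February 2029.
Total: 26 + 31 + 25 = 82.

82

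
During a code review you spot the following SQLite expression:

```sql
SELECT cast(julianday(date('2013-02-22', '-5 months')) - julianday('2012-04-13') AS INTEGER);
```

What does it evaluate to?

162

Adding -5 months to 2013-02-22 gives 2012-09-22.
17 days remain in April 2012 after the 13th (30 − 13).
May 2012: 31 days.
June 2012: 30 days.
July 2012: 31 days.
August 2012: 31 days.
Then 22 days into September 2012.
Total: 17 + 31 + 30 + 31 + 31 + 22 = 162.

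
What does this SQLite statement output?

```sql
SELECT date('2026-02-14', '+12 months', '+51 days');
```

Adding +12 months to 2026-02-14 gives 2027-02-14.
Applying '+51 days' to 2027-02-14: counting 51 days forward gives 2027-04-06.

2027-04-06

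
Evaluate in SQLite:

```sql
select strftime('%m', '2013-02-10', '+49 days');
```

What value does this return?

First apply '+49 days': 2013-02-10 → 2013-03-31.
`%m` extracts the 2-digit month (01-12): 03.

03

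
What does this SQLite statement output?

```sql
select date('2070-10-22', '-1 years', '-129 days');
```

Adding -1 year to 2070-10-22 gives 2069-10-22.
Applying '-129 days' to 2069-10-22: counting 129 days back gives 2069-06-15.

2069-06-15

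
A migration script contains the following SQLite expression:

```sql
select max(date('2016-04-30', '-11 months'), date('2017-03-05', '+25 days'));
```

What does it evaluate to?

date('2016-04-30', '-11 months') → 2015-05-30.
date('2017-03-05', '+25 days') → 2017-03-30.
Later of the two is 2017-03-30.

2017-03-30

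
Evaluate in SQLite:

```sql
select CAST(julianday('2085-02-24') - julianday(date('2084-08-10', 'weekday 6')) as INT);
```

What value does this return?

196

`weekday 6` advances to the next Saturday; 2084-08-10 is a Thursday, so it moves forward to 2084-08-12.
19 days remain in August 2084 after the 12th (31 − 12).
September 2084: 30 days.
October 2084: 31 days.
November 2084: 30 days.
December 2084: 31 days.
January 2085: 31 days.
Then 24 days into February 2085.
Total: 19 + 30 + 31 + 30 + 31 + 31 + 24 = 196.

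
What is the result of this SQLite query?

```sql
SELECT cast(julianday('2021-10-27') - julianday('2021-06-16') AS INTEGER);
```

133

14 days remain in June 2021 after the 16th (30 − 16).
July 2021: 31 days.
August 2021: 31 days.
September 2021: 30 days.
Then 27 days into October 2021.
Total: 14 + 31 + 31 + 30 + 27 = 133.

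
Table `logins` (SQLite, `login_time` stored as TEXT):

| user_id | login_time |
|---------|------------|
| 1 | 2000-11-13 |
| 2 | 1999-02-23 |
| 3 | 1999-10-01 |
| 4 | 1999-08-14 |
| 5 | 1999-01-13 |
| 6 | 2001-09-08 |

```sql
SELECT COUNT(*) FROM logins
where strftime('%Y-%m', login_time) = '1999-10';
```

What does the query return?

Rows with year-month 1999-10: 1999-10-01 → 1.

1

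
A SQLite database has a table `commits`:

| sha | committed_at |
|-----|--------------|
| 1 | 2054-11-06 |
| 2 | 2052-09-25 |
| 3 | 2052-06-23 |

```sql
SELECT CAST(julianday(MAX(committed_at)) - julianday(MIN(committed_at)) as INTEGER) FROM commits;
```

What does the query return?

866

MIN = 2052-06-23, MAX = 2054-11-06.
7 days remain in June 2052 after the 23rd (30 − 23).
Full months from July 2052 through October 2054 contribute their day counts.
Then 6 days into November 2054.
Total: 7 + 31 + 31 + 30 + 31 + 30 + 31 + 31 + 28 + 31 + 30 + 31 + 30 + 31 + 31 + 30 + 31 + 30 + 31 + 31 + 28 + 31 + 30 + 31 + 30 + 31 + 31 + 30 + 31 + 6 = 866.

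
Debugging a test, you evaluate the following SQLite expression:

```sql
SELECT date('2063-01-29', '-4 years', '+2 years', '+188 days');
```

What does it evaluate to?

Adding -4 years to 2063-01-29 gives 2059-01-29.
Adding +2 years to 2059-01-29 gives 2061-01-29.
Applying '+188 days' to 2061-01-29: counting 188 days forward gives 2061-08-05.

2061-08-05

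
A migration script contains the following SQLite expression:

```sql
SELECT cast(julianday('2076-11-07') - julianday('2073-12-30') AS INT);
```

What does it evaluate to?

1043

1 day remains in December 2073 after the 30th (31 − 30).
Full months from January 2074 through October 2076 contribute their day counts.
Then 7 days into November 2076.
Total: 1 + 31 + 28 + 31 + 30 + 31 + 30 + 31 + 31 + 30 + 31 + 30 + 31 + 31 + 28 + 31 + 30 + 31 + 30 + 31 + 31 + 30 + 31 + 30 + 31 + 31 + 29 + 31 + 30 + 31 + 30 + 31 + 31 + 30 + 31 + 7 = 1043.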